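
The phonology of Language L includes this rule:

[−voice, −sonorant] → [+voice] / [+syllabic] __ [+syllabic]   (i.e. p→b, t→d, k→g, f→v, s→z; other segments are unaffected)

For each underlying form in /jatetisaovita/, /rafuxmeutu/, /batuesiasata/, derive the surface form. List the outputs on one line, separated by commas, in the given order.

/jatetisaovita/: /t/ is a voiceless obstruent between vowels /a/ and /e/, so it voices to [d]. /t/ is a voiceless obstruent between vowels /e/ and /i/, so it voices to [d]. /s/ is a voiceless obstruent between vowels /i/ and /a/, so it voices to [z]. /t/ is a voiceless obstruent between vowels /i/ and /a/, so it voices to [d]. → [jadedizaovida].
/rafuxmeutu/: /f/ is a voiceless obstruent between vowels /a/ and /u/, so it voices to [v]. /t/ is a voiceless obstruent between vowels /u/ and /u/, so it voices to [d]. → [ravuxmeudu].
/batuesiasata/: /t/ is a voiceless obstruent between vowels /a/ and /u/, so it voices to [d]. /s/ is a voiceless obstruent between vowels /e/ and /i/, so it voices to [z]. /s/ is a voiceless obstruent between vowels /a/ and /a/, so it voices to [z]. /t/ is a voiceless obstruent between vowels /a/ and /a/, so it voices to [d]. → [badueziazada].

jadedizaovida, ravuxmeudu, badueziazada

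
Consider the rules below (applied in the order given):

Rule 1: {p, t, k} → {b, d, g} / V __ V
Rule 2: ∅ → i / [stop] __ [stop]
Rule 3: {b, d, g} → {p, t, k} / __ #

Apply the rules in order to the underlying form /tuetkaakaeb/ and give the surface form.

Rule 1 (intervocalic voicing): /k/ is a voiceless stop between vowels /a/ and /a/, so it voices to [g]. /tuetkaakaeb/ → tuetkaagaeb.
Rule 2 (stop-cluster i-epenthesis): /t/ and /k/ form a stop–stop cluster, so [i] is inserted between them. /tuetkaagaeb/ → tuetikaagaeb.
Rule 3 (final devoicing): /b/ is a voiced stop in word-final position, so it devoices to [p]. /tuetikaagaeb/ → tuetikaagaep.

tuetikaagaep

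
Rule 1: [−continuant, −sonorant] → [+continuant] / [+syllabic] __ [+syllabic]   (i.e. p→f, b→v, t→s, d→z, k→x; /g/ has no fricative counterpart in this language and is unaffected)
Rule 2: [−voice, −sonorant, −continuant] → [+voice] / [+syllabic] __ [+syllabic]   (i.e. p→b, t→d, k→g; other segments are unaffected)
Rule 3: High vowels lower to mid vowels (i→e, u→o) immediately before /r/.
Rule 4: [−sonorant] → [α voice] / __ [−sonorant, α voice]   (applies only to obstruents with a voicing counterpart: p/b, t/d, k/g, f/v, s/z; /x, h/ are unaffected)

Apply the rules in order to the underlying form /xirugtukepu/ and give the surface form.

xeruktuxefu

Rule 1 (intervocalic spirantization): /k/ is a stop between vowels /u/ and /e/, so it spirantizes to the fricative [x]. /p/ is a stop between vowels /e/ and /u/, so it spirantizes to the fricative [f]. /xirugtukepu/ → xirugtuxefu.
Rule 2 (intervocalic voicing): no segment meets the environment; /xirugtuxefu/ is unchanged.
Rule 3 (pre-rhotic lowering): /i/ is a high vowel immediately before /r/, so it lowers to [e]. /xirugtuxefu/ → xerugtuxefu.
Rule 4 (regressive voicing assimilation): /g/ precedes the voiceless obstruent /t/, so it devoices to [k] by assimilation. /xerugtuxefu/ → xeruktuxefu.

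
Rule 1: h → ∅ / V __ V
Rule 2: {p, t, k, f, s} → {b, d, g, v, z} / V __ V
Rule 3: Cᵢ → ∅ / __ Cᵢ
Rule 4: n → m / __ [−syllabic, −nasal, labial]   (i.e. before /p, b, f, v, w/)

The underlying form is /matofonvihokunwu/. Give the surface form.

madovomviogumwu

Rule 1 (intervocalic h-deletion): /h/ occurs between vowels /i/ and /o/, so it deletes. /matofonvihokunwu/ → matofonviokunwu.
Rule 2 (intervocalic voicing): /t/ is a voiceless obstruent between vowels /a/ and /o/, so it voices to [d]. /f/ is a voiceless obstruent between vowels /o/ and /o/, so it voices to [v]. /k/ is a voiceless obstruent between vowels /o/ and /u/, so it voices to [g]. /matofonviokunwu/ → madovonviogunwu.
Rule 3 (degemination): no segment meets the environment; /madovonviogunwu/ is unchanged.
Rule 4 (nasal place assimilation): /n/ precedes the labial consonant /v/, so it assimilates in place to [m]. /n/ precedes the labial consonant /w/, so it assimilates in place to [m]. /madovonviogunwu/ → madovomviogumwu.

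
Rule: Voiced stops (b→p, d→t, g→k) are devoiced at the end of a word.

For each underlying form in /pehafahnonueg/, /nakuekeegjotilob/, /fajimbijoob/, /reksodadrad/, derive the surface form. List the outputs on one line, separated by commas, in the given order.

/pehafahnonueg/: /g/ is a voiced stop in word-final position, so it devoices to [k]. → [pehafahnonuek].
/nakuekeegjotilob/: /b/ is a voiced stop in word-final position, so it devoices to [p]. → [nakuekeegjotilop].
/fajimbijoob/: /b/ is a voiced stop in word-final position, so it devoices to [p]. → [fajimbijoop].
/reksodadrad/: /d/ is a voiced stop in word-final position, so it devoices to [t]. → [reksodadrat].

pehafahnonuek, nakuekeegjotilop, fajimbijoop, reksodadrat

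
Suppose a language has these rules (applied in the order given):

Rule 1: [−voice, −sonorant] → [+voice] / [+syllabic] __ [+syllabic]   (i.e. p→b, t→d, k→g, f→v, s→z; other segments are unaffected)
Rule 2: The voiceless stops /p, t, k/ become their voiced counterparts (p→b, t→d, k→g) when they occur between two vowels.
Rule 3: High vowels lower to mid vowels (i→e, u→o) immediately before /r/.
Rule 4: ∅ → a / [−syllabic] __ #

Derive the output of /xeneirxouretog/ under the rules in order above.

Rule 1 (intervocalic voicing): /t/ is a voiceless obstruent between vowels /e/ and /o/, so it voices to [d]. /xeneirxouretog/ → xeneirxouredog.
Rule 2 (intervocalic voicing): no segment meets the environment; /xeneirxouredog/ is unchanged.
Rule 3 (pre-rhotic lowering): /i/ is a high vowel immediately before /r/, so it lowers to [e]. /u/ is a high vowel immediately before /r/, so it lowers to [o]. /xeneirxouredog/ → xeneerxooredog.
Rule 4 (final a-epenthesis): the form ends in the consonant /g/, so [a] is inserted word-finally. /xeneerxooredog/ → xeneerxooredoga.

xeneerxooredoga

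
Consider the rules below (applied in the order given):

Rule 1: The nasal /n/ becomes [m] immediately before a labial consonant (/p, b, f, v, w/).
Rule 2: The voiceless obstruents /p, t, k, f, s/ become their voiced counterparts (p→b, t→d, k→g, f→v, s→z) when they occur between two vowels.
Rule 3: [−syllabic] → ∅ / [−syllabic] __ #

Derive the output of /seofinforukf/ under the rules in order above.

Rule 1 (nasal place assimilation): /n/ precedes the labial consonant /f/, so it assimilates in place to [m]. /seofinforukf/ → seofimforukf.
Rule 2 (intervocalic voicing): /f/ is a voiceless obstruent between vowels /o/ and /i/, so it voices to [v]. /seofimforukf/ → seovimforukf.
Rule 3 (final cluster simplification): /f/ is the second consonant of a word-final cluster /kf/, so it deletes. /seovimforukf/ → seovimforuk.

seovimforuk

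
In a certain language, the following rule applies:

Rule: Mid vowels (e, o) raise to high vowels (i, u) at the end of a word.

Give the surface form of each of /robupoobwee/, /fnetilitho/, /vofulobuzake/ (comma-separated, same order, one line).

/robupoobwee/: /e/ is a mid vowel in word-final position, so it raises to [i]. → [robupoobwei].
/fnetilitho/: /o/ is a mid vowel in word-final position, so it raises to [u]. → [fnetilithu].
/vofulobuzake/: /e/ is a mid vowel in word-final position, so it raises to [i]. → [vofulobuzaki].

robupoobwei, fnetilithu, vofulobuzaki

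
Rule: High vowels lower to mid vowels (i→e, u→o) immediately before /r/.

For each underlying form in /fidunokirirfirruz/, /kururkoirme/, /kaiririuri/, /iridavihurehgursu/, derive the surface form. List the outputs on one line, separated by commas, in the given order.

/fidunokirirfirruz/: /i/ is a high vowel immediately before /r/, so it lowers to [e]. /i/ is a high vowel immediately before /r/, so it lowers to [e]. /i/ is a high vowel immediately before /r/, so it lowers to [e]. → [fidunokererferruz].
/kururkoirme/: /u/ is a high vowel immediately before /r/, so it lowers to [o]. /u/ is a high vowel immediately before /r/, so it lowers to [o]. /i/ is a high vowel immediately before /r/, so it lowers to [e]. → [kororkoerme].
/kaiririuri/: /i/ is a high vowel immediately before /r/, so it lowers to [e]. /i/ is a high vowel immediately before /r/, so it lowers to [e]. /u/ is a high vowel immediately before /r/, so it lowers to [o]. → [kaereriori].
/iridavihurehgursu/: /i/ is a high vowel immediately before /r/, so it lowers to [e]. /u/ is a high vowel immediately before /r/, so it lowers to [o]. /u/ is a high vowel immediately before /r/, so it lowers to [o]. → [eridavihorehgorsu].

fidunokererferruz, kororkoerme, kaereriori, eridavihorehgorsu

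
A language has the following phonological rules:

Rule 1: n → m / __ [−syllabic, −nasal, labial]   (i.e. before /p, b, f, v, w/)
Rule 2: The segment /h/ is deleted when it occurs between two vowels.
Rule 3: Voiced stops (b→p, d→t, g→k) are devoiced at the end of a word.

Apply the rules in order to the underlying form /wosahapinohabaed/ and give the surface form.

Rule 1 (nasal place assimilation): no segment meets the environment; /wosahapinohabaed/ is unchanged.
Rule 2 (intervocalic h-deletion): /h/ occurs between vowels /a/ and /a/, so it deletes. /h/ occurs between vowels /o/ and /a/, so it deletes. /wosahapinohabaed/ → wosaapinoabaed.
Rule 3 (final devoicing): /d/ is a voiced stop in word-final position, so it devoices to [t]. /wosaapinoabaed/ → wosaapinoabaet.

wosaapinoabaet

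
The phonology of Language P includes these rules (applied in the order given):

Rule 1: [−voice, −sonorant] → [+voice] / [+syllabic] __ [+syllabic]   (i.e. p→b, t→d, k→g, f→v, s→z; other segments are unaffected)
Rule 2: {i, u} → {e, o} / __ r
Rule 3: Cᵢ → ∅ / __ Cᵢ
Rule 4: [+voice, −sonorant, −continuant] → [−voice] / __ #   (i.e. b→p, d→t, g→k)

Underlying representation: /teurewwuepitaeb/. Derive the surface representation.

teorewuebidaep

Rule 1 (intervocalic voicing): /p/ is a voiceless obstruent between vowels /e/ and /i/, so it voices to [b]. /t/ is a voiceless obstruent between vowels /i/ and /a/, so it voices to [d]. /teurewwuepitaeb/ → teurewwuebidaeb.
Rule 2 (pre-rhotic lowering): /u/ is a high vowel immediately before /r/, so it lowers to [o]. /teurewwuebidaeb/ → teorewwuebidaeb.
Rule 3 (degemination): /ww/ is a geminate; the first /w/ deletes. /teorewwuebidaeb/ → teorewuebidaeb.
Rule 4 (final devoicing): /b/ is a voiced stop in word-final position, so it devoices to [p]. /teorewuebidaeb/ → teorewuebidaep.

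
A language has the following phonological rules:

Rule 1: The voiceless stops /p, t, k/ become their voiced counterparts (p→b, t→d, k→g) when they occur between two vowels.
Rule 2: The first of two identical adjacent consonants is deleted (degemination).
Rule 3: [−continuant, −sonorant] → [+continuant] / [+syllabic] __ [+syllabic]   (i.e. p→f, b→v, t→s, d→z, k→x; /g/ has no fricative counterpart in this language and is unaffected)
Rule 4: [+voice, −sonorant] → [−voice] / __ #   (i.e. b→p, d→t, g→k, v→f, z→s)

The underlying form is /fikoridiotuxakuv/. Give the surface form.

Rule 1 (intervocalic voicing): /k/ is a voiceless stop between vowels /i/ and /o/, so it voices to [g]. /t/ is a voiceless stop between vowels /o/ and /u/, so it voices to [d]. /k/ is a voiceless stop between vowels /a/ and /u/, so it voices to [g]. /fikoridiotuxakuv/ → figoridioduxaguv.
Rule 2 (degemination): no segment meets the environment; /figoridioduxaguv/ is unchanged.
Rule 3 (intervocalic spirantization): /d/ is a stop between vowels /i/ and /i/, so it spirantizes to the fricative [z]. /d/ is a stop between vowels /o/ and /u/, so it spirantizes to the fricative [z]. /figoridioduxaguv/ → figoriziozuxaguv.
Rule 4 (final devoicing): /v/ is a voiced obstruent in word-final position, so it devoices to [f]. /figoriziozuxaguv/ → figoriziozuxaguf.

figoriziozuxaguf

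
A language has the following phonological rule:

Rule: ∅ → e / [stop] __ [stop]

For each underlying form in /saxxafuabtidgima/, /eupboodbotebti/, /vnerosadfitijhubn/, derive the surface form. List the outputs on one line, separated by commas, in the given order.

/saxxafuabtidgima/: /b/ and /t/ form a stop–stop cluster, so [e] is inserted between them. /d/ and /g/ form a stop–stop cluster, so [e] is inserted between them. → [saxxafuabetidegima].
/eupboodbotebti/: /p/ and /b/ form a stop–stop cluster, so [e] is inserted between them. /d/ and /b/ form a stop–stop cluster, so [e] is inserted between them. /b/ and /t/ form a stop–stop cluster, so [e] is inserted between them. → [eupeboodebotebeti].
/vnerosadfitijhubn/: the rule's environment is not met; surfaces unchanged as [vnerosadfitijhubn].

saxxafuabetidegima, eupeboodebotebeti, vnerosadfitijhubn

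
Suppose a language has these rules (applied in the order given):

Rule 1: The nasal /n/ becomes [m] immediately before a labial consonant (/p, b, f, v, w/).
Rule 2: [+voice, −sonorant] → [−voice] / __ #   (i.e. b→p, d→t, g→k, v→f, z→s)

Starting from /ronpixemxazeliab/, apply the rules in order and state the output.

rompixemxazeliap

Rule 1 (nasal place assimilation): /n/ precedes the labial consonant /p/, so it assimilates in place to [m]. /ronpixemxazeliab/ → rompixemxazeliab.
Rule 2 (final devoicing): /b/ is a voiced obstruent in word-final position, so it devoices to [p]. /rompixemxazeliab/ → rompixemxazeliap.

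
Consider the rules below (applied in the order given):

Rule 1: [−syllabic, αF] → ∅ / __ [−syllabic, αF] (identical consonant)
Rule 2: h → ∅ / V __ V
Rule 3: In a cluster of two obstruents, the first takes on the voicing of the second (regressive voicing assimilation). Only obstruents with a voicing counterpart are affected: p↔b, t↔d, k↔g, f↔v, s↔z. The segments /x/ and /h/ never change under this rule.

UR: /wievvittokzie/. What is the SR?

wievitogzie

Rule 1 (degemination): /vv/ is a geminate; the first /v/ deletes. /tt/ is a geminate; the first /t/ deletes. /wievvittokzie/ → wievitokzie.
Rule 2 (intervocalic h-deletion): no segment meets the environment; /wievitokzie/ is unchanged.
Rule 3 (regressive voicing assimilation): /k/ precedes the voiced obstruent /z/, so it voices to [g] by assimilation. /wievitokzie/ → wievitogzie.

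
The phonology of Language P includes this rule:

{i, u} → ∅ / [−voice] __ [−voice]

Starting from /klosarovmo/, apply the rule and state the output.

klosarovmo

No segment of /klosarovmo/ meets the structural description of the rule, so the form surfaces unchanged.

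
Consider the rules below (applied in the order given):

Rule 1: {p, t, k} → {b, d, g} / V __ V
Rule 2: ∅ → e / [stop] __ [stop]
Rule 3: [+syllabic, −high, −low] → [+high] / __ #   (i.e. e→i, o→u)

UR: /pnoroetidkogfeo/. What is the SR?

pnoroedidekogfeu

Rule 1 (intervocalic voicing): /t/ is a voiceless stop between vowels /e/ and /i/, so it voices to [d]. /pnoroetidkogfeo/ → pnoroedidkogfeo.
Rule 2 (stop-cluster e-epenthesis): /d/ and /k/ form a stop–stop cluster, so [e] is inserted between them. /pnoroedidkogfeo/ → pnoroedidekogfeo.
Rule 3 (final vowel raising): /o/ is a mid vowel in word-final position, so it raises to [u]. /pnoroedidekogfeo/ → pnoroedidekogfeu.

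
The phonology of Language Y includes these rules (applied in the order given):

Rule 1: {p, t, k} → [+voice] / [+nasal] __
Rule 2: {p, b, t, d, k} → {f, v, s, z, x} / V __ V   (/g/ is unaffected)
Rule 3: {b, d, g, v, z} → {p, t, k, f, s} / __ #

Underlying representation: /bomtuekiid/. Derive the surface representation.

bomduexiit

Rule 1 (post-nasal voicing): /t/ is a voiceless stop immediately after the nasal /m/, so it voices to [d]. /bomtuekiid/ → bomduekiid.
Rule 2 (intervocalic spirantization): /k/ is a stop between vowels /e/ and /i/, so it spirantizes to the fricative [x]. /bomduekiid/ → bomduexiid.
Rule 3 (final devoicing): /d/ is a voiced obstruent in word-final position, so it devoices to [t]. /bomduexiid/ → bomduexiit.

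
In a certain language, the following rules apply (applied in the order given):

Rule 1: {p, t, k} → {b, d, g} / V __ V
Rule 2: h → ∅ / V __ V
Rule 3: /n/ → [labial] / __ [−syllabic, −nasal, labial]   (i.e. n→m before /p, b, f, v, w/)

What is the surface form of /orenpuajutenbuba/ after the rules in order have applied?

Rule 1 (intervocalic voicing): /t/ is a voiceless stop between vowels /u/ and /e/, so it voices to [d]. /orenpuajutenbuba/ → orenpuajudenbuba.
Rule 2 (intervocalic h-deletion): no segment meets the environment; /orenpuajudenbuba/ is unchanged.
Rule 3 (nasal place assimilation): /n/ precedes the labial consonant /p/, so it assimilates in place to [m]. /n/ precedes the labial consonant /b/, so it assimilates in place to [m]. /orenpuajudenbuba/ → orempuajudembuba.

orempuajudembuba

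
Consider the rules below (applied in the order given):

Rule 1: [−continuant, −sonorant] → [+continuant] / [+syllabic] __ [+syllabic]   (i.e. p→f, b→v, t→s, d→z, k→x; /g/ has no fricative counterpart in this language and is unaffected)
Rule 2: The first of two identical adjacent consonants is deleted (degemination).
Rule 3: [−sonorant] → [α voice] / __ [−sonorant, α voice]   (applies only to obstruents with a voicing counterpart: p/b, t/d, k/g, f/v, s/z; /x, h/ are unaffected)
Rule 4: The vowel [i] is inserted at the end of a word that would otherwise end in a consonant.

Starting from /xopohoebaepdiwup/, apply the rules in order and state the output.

xofohoevaebdiwupi

Rule 1 (intervocalic spirantization): /p/ is a stop between vowels /o/ and /o/, so it spirantizes to the fricative [f]. /b/ is a stop between vowels /e/ and /a/, so it spirantizes to the fricative [v]. /xopohoebaepdiwup/ → xofohoevaepdiwup.
Rule 2 (degemination): no segment meets the environment; /xofohoevaepdiwup/ is unchanged.
Rule 3 (regressive voicing assimilation): /p/ precedes the voiced obstruent /d/, so it voices to [b] by assimilation. /xofohoevaepdiwup/ → xofohoevaebdiwup.
Rule 4 (final i-epenthesis): the form ends in the consonant /p/, so [i] is inserted word-finally. /xofohoevaebdiwup/ → xofohoevaebdiwupi.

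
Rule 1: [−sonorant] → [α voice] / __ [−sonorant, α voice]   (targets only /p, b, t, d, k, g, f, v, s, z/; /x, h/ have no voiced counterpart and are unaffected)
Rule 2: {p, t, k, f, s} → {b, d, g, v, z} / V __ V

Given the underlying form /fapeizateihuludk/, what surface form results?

fabeizadeihulutk

Rule 1 (regressive voicing assimilation): /d/ precedes the voiceless obstruent /k/, so it devoices to [t] by assimilation. /fapeizateihuludk/ → fapeizateihulutk.
Rule 2 (intervocalic voicing): /p/ is a voiceless obstruent between vowels /a/ and /e/, so it voices to [b]. /t/ is a voiceless obstruent between vowels /a/ and /e/, so it voices to [d]. /fapeizateihulutk/ → fabeizadeihulutk.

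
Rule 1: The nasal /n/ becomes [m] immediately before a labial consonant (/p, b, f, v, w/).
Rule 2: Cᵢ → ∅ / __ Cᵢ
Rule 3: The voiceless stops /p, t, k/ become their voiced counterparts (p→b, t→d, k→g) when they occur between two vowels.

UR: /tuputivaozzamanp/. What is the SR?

tubudivaozamamp

Rule 1 (nasal place assimilation): /n/ precedes the labial consonant /p/, so it assimilates in place to [m]. /tuputivaozzamanp/ → tuputivaozzamamp.
Rule 2 (degemination): /zz/ is a geminate; the first /z/ deletes. /tuputivaozzamamp/ → tuputivaozamamp.
Rule 3 (intervocalic voicing): /p/ is a voiceless stop between vowels /u/ and /u/, so it voices to [b]. /t/ is a voiceless stop between vowels /u/ and /i/, so it voices to [d]. /tuputivaozamamp/ → tubudivaozamamp.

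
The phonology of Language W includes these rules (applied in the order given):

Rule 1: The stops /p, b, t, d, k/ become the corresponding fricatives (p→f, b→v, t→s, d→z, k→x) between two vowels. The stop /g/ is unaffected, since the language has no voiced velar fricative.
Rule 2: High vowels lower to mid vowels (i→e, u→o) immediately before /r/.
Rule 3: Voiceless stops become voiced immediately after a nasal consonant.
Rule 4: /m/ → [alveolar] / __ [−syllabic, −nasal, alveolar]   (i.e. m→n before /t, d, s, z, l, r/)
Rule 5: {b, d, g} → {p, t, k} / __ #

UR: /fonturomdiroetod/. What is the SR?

fondoronderoesot

Rule 1 (intervocalic spirantization): /t/ is a stop between vowels /e/ and /o/, so it spirantizes to the fricative [s]. /fonturomdiroetod/ → fonturomdiroesod.
Rule 2 (pre-rhotic lowering): /u/ is a high vowel immediately before /r/, so it lowers to [o]. /i/ is a high vowel immediately before /r/, so it lowers to [e]. /fonturomdiroesod/ → fontoromderoesod.
Rule 3 (post-nasal voicing): /t/ is a voiceless stop immediately after the nasal /n/, so it voices to [d]. /fontoromderoesod/ → fondoromderoesod.
Rule 4 (nasal place assimilation): /m/ precedes the alveolar consonant /d/, so it assimilates in place to [n]. /fondoromderoesod/ → fondoronderoesod.
Rule 5 (final devoicing): /d/ is a voiced stop in word-final position, so it devoices to [t]. /fondoronderoesod/ → fondoronderoesot.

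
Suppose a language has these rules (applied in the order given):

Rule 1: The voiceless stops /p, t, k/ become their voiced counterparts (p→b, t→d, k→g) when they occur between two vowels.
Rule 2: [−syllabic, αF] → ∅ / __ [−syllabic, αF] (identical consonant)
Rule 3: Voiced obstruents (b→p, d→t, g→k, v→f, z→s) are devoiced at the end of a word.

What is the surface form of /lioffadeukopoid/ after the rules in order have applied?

Rule 1 (intervocalic voicing): /k/ is a voiceless stop between vowels /u/ and /o/, so it voices to [g]. /p/ is a voiceless stop between vowels /o/ and /o/, so it voices to [b]. /lioffadeukopoid/ → lioffadeugoboid.
Rule 2 (degemination): /ff/ is a geminate; the first /f/ deletes. /lioffadeugoboid/ → liofadeugoboid.
Rule 3 (final devoicing): /d/ is a voiced obstruent in word-final position, so it devoices to [t]. /liofadeugoboid/ → liofadeugoboit.

liofadeugoboit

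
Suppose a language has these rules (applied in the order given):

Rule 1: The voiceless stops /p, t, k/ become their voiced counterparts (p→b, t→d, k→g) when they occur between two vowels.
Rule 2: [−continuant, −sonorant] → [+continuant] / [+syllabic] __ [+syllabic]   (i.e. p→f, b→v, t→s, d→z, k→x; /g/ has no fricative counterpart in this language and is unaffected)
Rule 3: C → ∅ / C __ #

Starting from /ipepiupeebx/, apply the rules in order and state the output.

iveviuveeb

Rule 1 (intervocalic voicing): /p/ is a voiceless stop between vowels /i/ and /e/, so it voices to [b]. /p/ is a voiceless stop between vowels /e/ and /i/, so it voices to [b]. /p/ is a voiceless stop between vowels /u/ and /e/, so it voices to [b]. /ipepiupeebx/ → ibebiubeebx.
Rule 2 (intervocalic spirantization): /b/ is a stop between vowels /i/ and /e/, so it spirantizes to the fricative [v]. /b/ is a stop between vowels /e/ and /i/, so it spirantizes to the fricative [v]. /b/ is a stop between vowels /u/ and /e/, so it spirantizes to the fricative [v]. /ibebiubeebx/ → iveviuveebx.
Rule 3 (final cluster simplification): /x/ is the second consonant of a word-final cluster /bx/, so it deletes. /iveviuveebx/ → iveviuveeb.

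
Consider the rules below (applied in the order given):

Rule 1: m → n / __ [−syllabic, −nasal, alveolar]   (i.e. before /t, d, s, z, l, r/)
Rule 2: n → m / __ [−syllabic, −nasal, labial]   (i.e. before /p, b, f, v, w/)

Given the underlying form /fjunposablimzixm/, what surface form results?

fjumposablinzixm

Rule 1 (nasal place assimilation): /m/ precedes the alveolar consonant /z/, so it assimilates in place to [n]. /fjunposablimzixm/ → fjunposablinzixm.
Rule 2 (nasal place assimilation): /n/ precedes the labial consonant /p/, so it assimilates in place to [m]. /fjunposablinzixm/ → fjumposablinzixm.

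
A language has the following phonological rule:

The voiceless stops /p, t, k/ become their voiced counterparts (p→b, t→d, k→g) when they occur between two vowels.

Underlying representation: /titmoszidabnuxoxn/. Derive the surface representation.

No segment of /titmoszidabnuxoxn/ meets the structural description of the rule, so the form surfaces unchanged.

titmoszidabnuxoxn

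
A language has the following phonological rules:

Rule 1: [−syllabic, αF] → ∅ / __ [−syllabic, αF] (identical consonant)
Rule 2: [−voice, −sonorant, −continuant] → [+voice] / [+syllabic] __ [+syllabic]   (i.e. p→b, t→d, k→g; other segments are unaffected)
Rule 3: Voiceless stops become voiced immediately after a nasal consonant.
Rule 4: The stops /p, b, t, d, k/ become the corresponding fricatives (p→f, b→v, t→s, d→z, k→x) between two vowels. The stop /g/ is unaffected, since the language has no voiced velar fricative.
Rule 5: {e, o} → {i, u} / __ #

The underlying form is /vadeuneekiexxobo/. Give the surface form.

vazeuneegiexovu

Rule 1 (degemination): /xx/ is a geminate; the first /x/ deletes. /vadeuneekiexxobo/ → vadeuneekiexobo.
Rule 2 (intervocalic voicing): /k/ is a voiceless stop between vowels /e/ and /i/, so it voices to [g]. /vadeuneekiexobo/ → vadeuneegiexobo.
Rule 3 (post-nasal voicing): no segment meets the environment; /vadeuneegiexobo/ is unchanged.
Rule 4 (intervocalic spirantization): /d/ is a stop between vowels /a/ and /e/, so it spirantizes to the fricative [z]. /b/ is a stop between vowels /o/ and /o/, so it spirantizes to the fricative [v]. /vadeuneegiexobo/ → vazeuneegiexovo.
Rule 5 (final vowel raising): /o/ is a mid vowel in word-final position, so it raises to [u]. /vazeuneegiexovo/ → vazeuneegiexovu.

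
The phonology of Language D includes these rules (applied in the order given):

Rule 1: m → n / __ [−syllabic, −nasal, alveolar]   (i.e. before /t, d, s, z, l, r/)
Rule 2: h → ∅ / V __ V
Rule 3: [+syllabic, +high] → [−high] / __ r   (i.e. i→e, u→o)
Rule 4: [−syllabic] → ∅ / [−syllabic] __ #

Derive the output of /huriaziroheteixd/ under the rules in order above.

horiazeroeteix

Rule 1 (nasal place assimilation): no segment meets the environment; /huriaziroheteixd/ is unchanged.
Rule 2 (intervocalic h-deletion): /h/ occurs between vowels /o/ and /e/, so it deletes. /huriaziroheteixd/ → huriaziroeteixd.
Rule 3 (pre-rhotic lowering): /u/ is a high vowel immediately before /r/, so it lowers to [o]. /i/ is a high vowel immediately before /r/, so it lowers to [e]. /huriaziroeteixd/ → horiazeroeteixd.
Rule 4 (final cluster simplification): /d/ is the second consonant of a word-final cluster /xd/, so it deletes. /horiazeroeteixd/ → horiazeroeteix.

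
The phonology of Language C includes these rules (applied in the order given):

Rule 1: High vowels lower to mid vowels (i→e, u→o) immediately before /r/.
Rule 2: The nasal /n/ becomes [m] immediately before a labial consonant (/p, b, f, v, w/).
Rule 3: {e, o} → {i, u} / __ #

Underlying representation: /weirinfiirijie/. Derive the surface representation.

Rule 1 (pre-rhotic lowering): /i/ is a high vowel immediately before /r/, so it lowers to [e]. /i/ is a high vowel immediately before /r/, so it lowers to [e]. /weirinfiirijie/ → weerinfierijie.
Rule 2 (nasal place assimilation): /n/ precedes the labial consonant /f/, so it assimilates in place to [m]. /weerinfierijie/ → weerimfierijie.
Rule 3 (final vowel raising): /e/ is a mid vowel in word-final position, so it raises to [i]. /weerimfierijie/ → weerimfierijii.

weerimfierijii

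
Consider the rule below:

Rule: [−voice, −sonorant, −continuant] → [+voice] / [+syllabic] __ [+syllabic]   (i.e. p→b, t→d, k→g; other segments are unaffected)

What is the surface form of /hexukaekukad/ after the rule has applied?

/k/ is a voiceless stop between vowels /u/ and /a/, so it voices to [g].
/k/ is a voiceless stop between vowels /e/ and /u/, so it voices to [g].
/k/ is a voiceless stop between vowels /u/ and /a/, so it voices to [g].
Surface form: [hexugaegugad].

hexugaegugad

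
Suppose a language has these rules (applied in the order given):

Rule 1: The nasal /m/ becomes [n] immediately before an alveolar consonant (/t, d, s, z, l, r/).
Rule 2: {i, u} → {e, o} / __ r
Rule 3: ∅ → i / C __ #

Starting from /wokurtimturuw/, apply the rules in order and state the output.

Rule 1 (nasal place assimilation): /m/ precedes the alveolar consonant /t/, so it assimilates in place to [n]. /wokurtimturuw/ → wokurtinturuw.
Rule 2 (pre-rhotic lowering): /u/ is a high vowel immediately before /r/, so it lowers to [o]. /u/ is a high vowel immediately before /r/, so it lowers to [o]. /wokurtinturuw/ → wokortintoruw.
Rule 3 (final i-epenthesis): the form ends in the consonant /w/, so [i] is inserted word-finally. /wokortintoruw/ → wokortintoruwi.

wokortintoruwi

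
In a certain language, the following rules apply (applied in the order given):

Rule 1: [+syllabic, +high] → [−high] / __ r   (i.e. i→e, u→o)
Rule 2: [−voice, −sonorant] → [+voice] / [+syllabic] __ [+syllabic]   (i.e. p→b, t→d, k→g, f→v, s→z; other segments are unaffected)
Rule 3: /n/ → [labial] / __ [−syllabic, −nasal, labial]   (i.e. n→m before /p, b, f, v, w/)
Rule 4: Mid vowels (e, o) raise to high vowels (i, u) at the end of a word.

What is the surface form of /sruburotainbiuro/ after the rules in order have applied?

sruborodaimbioru

Rule 1 (pre-rhotic lowering): /u/ is a high vowel immediately before /r/, so it lowers to [o]. /u/ is a high vowel immediately before /r/, so it lowers to [o]. /sruburotainbiuro/ → sruborotainbioro.
Rule 2 (intervocalic voicing): /t/ is a voiceless obstruent between vowels /o/ and /a/, so it voices to [d]. /sruborotainbioro/ → sruborodainbioro.
Rule 3 (nasal place assimilation): /n/ precedes the labial consonant /b/, so it assimilates in place to [m]. /sruborodainbioro/ → sruborodaimbioro.
Rule 4 (final vowel raising): /o/ is a mid vowel in word-final position, so it raises to [u]. /sruborodaimbioro/ → sruborodaimbioru.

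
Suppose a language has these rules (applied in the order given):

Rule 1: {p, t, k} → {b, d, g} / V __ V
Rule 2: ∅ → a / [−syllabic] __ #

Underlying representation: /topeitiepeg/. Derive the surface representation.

Rule 1 (intervocalic voicing): /p/ is a voiceless stop between vowels /o/ and /e/, so it voices to [b]. /t/ is a voiceless stop between vowels /i/ and /i/, so it voices to [d]. /p/ is a voiceless stop between vowels /e/ and /e/, so it voices to [b]. /topeitiepeg/ → tobeidiebeg.
Rule 2 (final a-epenthesis): the form ends in the consonant /g/, so [a] is inserted word-finally. /tobeidiebeg/ → tobeidiebega.

tobeidiebega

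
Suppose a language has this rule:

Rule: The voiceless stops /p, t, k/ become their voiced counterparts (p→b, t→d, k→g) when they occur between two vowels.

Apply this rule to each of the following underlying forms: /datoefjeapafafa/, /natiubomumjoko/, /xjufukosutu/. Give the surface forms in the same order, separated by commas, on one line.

/datoefjeapafafa/: /t/ is a voiceless stop between vowels /a/ and /o/, so it voices to [d]. /p/ is a voiceless stop between vowels /a/ and /a/, so it voices to [b]. → [dadoefjeabafafa].
/natiubomumjoko/: /t/ is a voiceless stop between vowels /a/ and /i/, so it voices to [d]. /k/ is a voiceless stop between vowels /o/ and /o/, so it voices to [g]. → [nadiubomumjogo].
/xjufukosutu/: /k/ is a voiceless stop between vowels /u/ and /o/, so it voices to [g]. /t/ is a voiceless stop between vowels /u/ and /u/, so it voices to [d]. → [xjufugosudu].

dadoefjeabafafa, nadiubomumjogo, xjufugosudu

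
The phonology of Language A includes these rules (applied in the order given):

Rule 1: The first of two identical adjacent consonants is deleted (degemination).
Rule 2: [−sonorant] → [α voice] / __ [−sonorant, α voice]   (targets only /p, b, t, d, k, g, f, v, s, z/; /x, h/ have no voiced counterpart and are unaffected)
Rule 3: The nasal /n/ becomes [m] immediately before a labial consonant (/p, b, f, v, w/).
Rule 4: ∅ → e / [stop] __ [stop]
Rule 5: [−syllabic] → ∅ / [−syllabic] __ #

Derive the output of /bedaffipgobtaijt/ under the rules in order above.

bedafibegopetaij

Rule 1 (degemination): /ff/ is a geminate; the first /f/ deletes. /bedaffipgobtaijt/ → bedafipgobtaijt.
Rule 2 (regressive voicing assimilation): /p/ precedes the voiced obstruent /g/, so it voices to [b] by assimilation. /b/ precedes the voiceless obstruent /t/, so it devoices to [p] by assimilation. /bedafipgobtaijt/ → bedafibgoptaijt.
Rule 3 (nasal place assimilation): no segment meets the environment; /bedafibgoptaijt/ is unchanged.
Rule 4 (stop-cluster e-epenthesis): /b/ and /g/ form a stop–stop cluster, so [e] is inserted between them. /p/ and /t/ form a stop–stop cluster, so [e] is inserted between them. /bedafibgoptaijt/ → bedafibegopetaijt.
Rule 5 (final cluster simplification): /t/ is the second consonant of a word-final cluster /jt/, so it deletes. /bedafibegopetaijt/ → bedafibegopetaij.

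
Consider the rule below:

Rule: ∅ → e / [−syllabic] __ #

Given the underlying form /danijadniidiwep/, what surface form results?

danijadniidiwepe

the form ends in the consonant /p/, so [e] is inserted word-finally.
Surface form: [danijadniidiwepe].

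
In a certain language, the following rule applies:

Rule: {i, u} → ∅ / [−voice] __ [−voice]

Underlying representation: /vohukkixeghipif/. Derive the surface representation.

/u/ is a high vowel flanked by voiceless consonants /h/ and /k/, so it deletes.
/i/ is a high vowel flanked by voiceless consonants /k/ and /x/, so it deletes.
/i/ is a high vowel flanked by voiceless consonants /h/ and /p/, so it deletes.
/i/ is a high vowel flanked by voiceless consonants /p/ and /f/, so it deletes.
Surface form: [vohkkxeghpf].

vohkkxeghpf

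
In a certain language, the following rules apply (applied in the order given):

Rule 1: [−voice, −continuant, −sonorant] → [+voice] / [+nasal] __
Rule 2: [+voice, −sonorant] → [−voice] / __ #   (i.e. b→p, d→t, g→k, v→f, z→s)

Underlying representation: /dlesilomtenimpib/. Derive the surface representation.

dlesilomdenimbip

Rule 1 (post-nasal voicing): /t/ is a voiceless stop immediately after the nasal /m/, so it voices to [d]. /p/ is a voiceless stop immediately after the nasal /m/, so it voices to [b]. /dlesilomtenimpib/ → dlesilomdenimbib.
Rule 2 (final devoicing): /b/ is a voiced obstruent in word-final position, so it devoices to [p]. /dlesilomdenimbib/ → dlesilomdenimbip.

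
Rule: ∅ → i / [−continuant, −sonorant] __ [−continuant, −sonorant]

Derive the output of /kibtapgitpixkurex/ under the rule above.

kibitapigitipixkurex

/b/ and /t/ form a stop–stop cluster, so [i] is inserted between them.
/p/ and /g/ form a stop–stop cluster, so [i] is inserted between them.
/t/ and /p/ form a stop–stop cluster, so [i] is inserted between them.
Surface form: [kibitapigitipixkurex].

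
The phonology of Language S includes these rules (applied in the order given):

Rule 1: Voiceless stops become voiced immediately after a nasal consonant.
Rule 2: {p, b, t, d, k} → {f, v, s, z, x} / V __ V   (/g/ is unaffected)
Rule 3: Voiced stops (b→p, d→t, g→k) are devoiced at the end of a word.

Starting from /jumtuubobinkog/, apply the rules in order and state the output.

Rule 1 (post-nasal voicing): /t/ is a voiceless stop immediately after the nasal /m/, so it voices to [d]. /k/ is a voiceless stop immediately after the nasal /n/, so it voices to [g]. /jumtuubobinkog/ → jumduubobingog.
Rule 2 (intervocalic spirantization): /b/ is a stop between vowels /u/ and /o/, so it spirantizes to the fricative [v]. /b/ is a stop between vowels /o/ and /i/, so it spirantizes to the fricative [v]. /jumduubobingog/ → jumduuvovingog.
Rule 3 (final devoicing): /g/ is a voiced stop in word-final position, so it devoices to [k]. /jumduuvovingog/ → jumduuvovingok.

jumduuvovingok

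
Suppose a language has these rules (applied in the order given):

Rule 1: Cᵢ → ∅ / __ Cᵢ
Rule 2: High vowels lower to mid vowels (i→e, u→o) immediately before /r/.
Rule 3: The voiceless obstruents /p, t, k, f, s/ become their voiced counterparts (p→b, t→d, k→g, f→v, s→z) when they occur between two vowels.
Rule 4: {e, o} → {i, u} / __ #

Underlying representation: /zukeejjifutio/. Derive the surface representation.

Rule 1 (degemination): /jj/ is a geminate; the first /j/ deletes. /zukeejjifutio/ → zukeejifutio.
Rule 2 (pre-rhotic lowering): no segment meets the environment; /zukeejifutio/ is unchanged.
Rule 3 (intervocalic voicing): /k/ is a voiceless obstruent between vowels /u/ and /e/, so it voices to [g]. /f/ is a voiceless obstruent between vowels /i/ and /u/, so it voices to [v]. /t/ is a voiceless obstruent between vowels /u/ and /i/, so it voices to [d]. /zukeejifutio/ → zugeejivudio.
Rule 4 (final vowel raising): /o/ is a mid vowel in word-final position, so it raises to [u]. /zugeejivudio/ → zugeejivudiu.

zugeejivudiu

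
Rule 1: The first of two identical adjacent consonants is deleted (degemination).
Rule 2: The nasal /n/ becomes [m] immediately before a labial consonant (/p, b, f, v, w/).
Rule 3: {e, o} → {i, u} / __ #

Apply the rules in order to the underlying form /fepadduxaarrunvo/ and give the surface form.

fepaduxaarumvu

Rule 1 (degemination): /dd/ is a geminate; the first /d/ deletes. /rr/ is a geminate; the first /r/ deletes. /fepadduxaarrunvo/ → fepaduxaarunvo.
Rule 2 (nasal place assimilation): /n/ precedes the labial consonant /v/, so it assimilates in place to [m]. /fepaduxaarunvo/ → fepaduxaarumvo.
Rule 3 (final vowel raising): /o/ is a mid vowel in word-final position, so it raises to [u]. /fepaduxaarumvo/ → fepaduxaarumvu.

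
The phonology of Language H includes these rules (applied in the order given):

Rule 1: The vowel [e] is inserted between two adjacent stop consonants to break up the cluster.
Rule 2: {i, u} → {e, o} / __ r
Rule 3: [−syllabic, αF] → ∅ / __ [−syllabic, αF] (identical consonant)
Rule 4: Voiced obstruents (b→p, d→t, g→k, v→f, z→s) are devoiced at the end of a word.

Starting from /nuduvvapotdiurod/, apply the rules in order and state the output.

Rule 1 (stop-cluster e-epenthesis): /t/ and /d/ form a stop–stop cluster, so [e] is inserted between them. /nuduvvapotdiurod/ → nuduvvapotediurod.
Rule 2 (pre-rhotic lowering): /u/ is a high vowel immediately before /r/, so it lowers to [o]. /nuduvvapotediurod/ → nuduvvapotediorod.
Rule 3 (degemination): /vv/ is a geminate; the first /v/ deletes. /nuduvvapotediorod/ → nuduvapotediorod.
Rule 4 (final devoicing): /d/ is a voiced obstruent in word-final position, so it devoices to [t]. /nuduvapotediorod/ → nuduvapotediorot.

nuduvapotediorot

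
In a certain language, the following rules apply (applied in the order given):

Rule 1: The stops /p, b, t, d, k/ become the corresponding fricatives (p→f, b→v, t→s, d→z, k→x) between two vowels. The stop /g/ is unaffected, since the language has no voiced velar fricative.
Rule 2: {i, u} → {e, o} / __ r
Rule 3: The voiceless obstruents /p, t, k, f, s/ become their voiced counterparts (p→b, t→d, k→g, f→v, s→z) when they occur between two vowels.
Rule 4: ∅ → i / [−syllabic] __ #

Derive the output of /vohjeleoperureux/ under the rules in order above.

Rule 1 (intervocalic spirantization): /p/ is a stop between vowels /o/ and /e/, so it spirantizes to the fricative [f]. /vohjeleoperureux/ → vohjeleoferureux.
Rule 2 (pre-rhotic lowering): /u/ is a high vowel immediately before /r/, so it lowers to [o]. /vohjeleoferureux/ → vohjeleoferoreux.
Rule 3 (intervocalic voicing): /f/ is a voiceless obstruent between vowels /o/ and /e/, so it voices to [v]. /vohjeleoferoreux/ → vohjeleoveroreux.
Rule 4 (final i-epenthesis): the form ends in the consonant /x/, so [i] is inserted word-finally. /vohjeleoveroreux/ → vohjeleoveroreuxi.

vohjeleoveroreuxi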